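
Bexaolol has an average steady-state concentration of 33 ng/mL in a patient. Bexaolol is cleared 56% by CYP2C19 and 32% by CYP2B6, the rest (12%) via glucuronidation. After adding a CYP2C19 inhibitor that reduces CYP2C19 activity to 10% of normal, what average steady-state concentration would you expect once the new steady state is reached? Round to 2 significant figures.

The CYP2C19 pathway (56% of clearance) falls to 0.1× activity: 0.56 × 0.1 = 0.056.
CYP2B6 (32%) and the residual 12% are unaffected.
New clearance relative to baseline: 0.056 + 0.32 + 0.12 = 0.496.
With dosing unchanged, average steady-state concentration scales as 1/CL: 33 / 0.496 = 67 ng/mL.

67 ng/mL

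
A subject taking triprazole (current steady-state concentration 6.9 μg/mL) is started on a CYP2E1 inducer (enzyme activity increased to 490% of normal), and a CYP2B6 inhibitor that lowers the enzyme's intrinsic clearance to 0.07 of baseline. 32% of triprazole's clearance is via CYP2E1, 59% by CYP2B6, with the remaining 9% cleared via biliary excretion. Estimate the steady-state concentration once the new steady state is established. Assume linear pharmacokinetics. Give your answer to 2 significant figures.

The CYP2E1 pathway (32% of clearance) rises to 4.9× activity: 0.32 × 4.9 = 1.568.
The CYP2B6 pathway (59% of clearance) is reduced to 0.07× activity: 0.59 × 0.07 = 0.0413.
The remaining 9% of clearance is unaffected.
New clearance relative to baseline: 1.568 + 0.0413 + 0.09 = 1.6993.
New steady-state concentration = 6.9 / 1.6993 = 4.1 μg/mL (concentration scales inversely with clearance).

4.1 μg/mL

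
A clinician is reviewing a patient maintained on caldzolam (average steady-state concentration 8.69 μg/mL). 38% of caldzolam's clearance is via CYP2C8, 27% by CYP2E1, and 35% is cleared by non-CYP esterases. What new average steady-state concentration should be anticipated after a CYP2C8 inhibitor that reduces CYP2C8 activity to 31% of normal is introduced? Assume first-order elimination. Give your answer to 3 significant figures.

CYP2C8: 0.38 × 0.31 = 0.1178
CYP2E1: 0.27 (unchanged)
Other: 0.35 (unchanged)
CL_new/CL_old = 0.1178 + 0.27 + 0.35 = 0.7378.
Average steady-state concentration ∝ 1/CL, so new value = 8.69 / 0.7378 = 11.8 μg/mL.

11.8 μg/mL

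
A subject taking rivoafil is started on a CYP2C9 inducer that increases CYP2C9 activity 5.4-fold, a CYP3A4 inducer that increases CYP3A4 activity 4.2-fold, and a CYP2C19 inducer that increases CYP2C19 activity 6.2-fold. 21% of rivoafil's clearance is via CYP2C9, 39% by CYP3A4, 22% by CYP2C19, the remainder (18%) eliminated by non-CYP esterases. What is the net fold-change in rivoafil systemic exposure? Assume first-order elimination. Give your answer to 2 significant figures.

CYP2C9: 0.21 × 5.4 = 1.134
CYP3A4: 0.39 × 4.2 = 1.638
CYP2C19: 0.22 × 6.2 = 1.364
Other: 0.18 (unchanged)
New clearance relative to baseline: 1.134 + 1.638 + 1.364 + 0.18 = 4.316.
Systemic exposure ∝ 1/CL: fold-change = 1 / 4.316 = 0.23.

0.23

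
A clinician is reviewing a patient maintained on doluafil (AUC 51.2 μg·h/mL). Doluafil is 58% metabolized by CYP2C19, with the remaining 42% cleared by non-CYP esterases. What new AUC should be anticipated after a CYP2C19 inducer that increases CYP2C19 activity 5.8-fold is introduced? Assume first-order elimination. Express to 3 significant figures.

CYP2C19: 0.58 × 5.8 = 3.364
Other: 0.42 (unchanged)
New clearance relative to baseline: 3.364 + 0.42 = 3.784.
New AUC = baseline ÷ relative clearance = 51.2 / 3.784 = 13.5 μg·h/mL.

13.5 μg·h/mL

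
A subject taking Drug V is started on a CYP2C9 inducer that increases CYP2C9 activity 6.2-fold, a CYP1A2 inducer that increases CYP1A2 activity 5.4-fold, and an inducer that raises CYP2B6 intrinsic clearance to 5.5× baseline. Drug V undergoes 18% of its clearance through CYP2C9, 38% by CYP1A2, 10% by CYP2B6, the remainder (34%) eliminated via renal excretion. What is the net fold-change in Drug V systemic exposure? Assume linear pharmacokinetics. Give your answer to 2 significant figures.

The CYP2C9 pathway (18% of clearance) is boosted to 6.2× activity: 0.18 × 6.2 = 1.116.
The CYP1A2 pathway (38% of clearance) rises to 5.4× activity: 0.38 × 5.4 = 2.052.
The CYP2B6 pathway (10% of clearance) rises to 5.5× activity: 0.1 × 5.5 = 0.55.
Non-CYP routes (34%) are unchanged.
New clearance relative to baseline: 1.116 + 2.052 + 0.55 + 0.34 = 4.058.
Net systemic exposure ratio = 1 / 4.058 = 0.25.

0.25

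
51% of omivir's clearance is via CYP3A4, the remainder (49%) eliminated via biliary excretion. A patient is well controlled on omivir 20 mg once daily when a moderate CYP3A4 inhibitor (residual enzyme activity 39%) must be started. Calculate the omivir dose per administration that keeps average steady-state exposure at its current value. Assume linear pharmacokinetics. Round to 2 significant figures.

The CYP3A4 pathway (51% of clearance) falls to 0.39× activity: 0.51 × 0.39 = 0.1989.
The remaining 49% of clearance is unaffected.
New clearance relative to baseline: 0.1989 + 0.49 = 0.6889.
To maintain the same steady-state level, dose must scale with clearance: new dose = 20 × 0.6889 = 14 mg.

14 mg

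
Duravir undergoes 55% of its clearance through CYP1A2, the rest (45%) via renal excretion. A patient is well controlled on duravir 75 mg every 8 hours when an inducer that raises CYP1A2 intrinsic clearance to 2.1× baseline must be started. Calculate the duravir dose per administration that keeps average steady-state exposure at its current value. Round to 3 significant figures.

The CYP1A2 pathway (55% of clearance) is boosted to 2.1× activity: 0.55 × 2.1 = 1.155.
Non-CYP routes (45%) are unchanged.
New clearance relative to baseline: 1.155 + 0.45 = 1.605.
Css,avg = (dose rate)/CL, so holding Css fixed requires dose ∝ CL: 75 × 1.605 = 120 mg.

120 mg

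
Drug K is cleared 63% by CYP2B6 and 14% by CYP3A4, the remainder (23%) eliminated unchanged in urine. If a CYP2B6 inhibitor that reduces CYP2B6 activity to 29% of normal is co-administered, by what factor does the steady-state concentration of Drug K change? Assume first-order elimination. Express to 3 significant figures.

CYP2B6: 0.63 × 0.29 = 0.1827
CYP3A4: 0.14 (unchanged)
Other: 0.23 (unchanged)
Relative clearance = 0.1827 + 0.14 + 0.23 = 0.5527.
Steady-state concentration is inversely proportional to clearance, so the fold-change is 1 / 0.5527 = 1.81.

1.81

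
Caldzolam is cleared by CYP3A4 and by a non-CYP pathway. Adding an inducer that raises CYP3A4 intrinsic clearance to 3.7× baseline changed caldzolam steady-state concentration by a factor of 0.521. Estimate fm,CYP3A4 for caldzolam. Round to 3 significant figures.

0.341

Let fm be the CYP3A4 fraction. New clearance relative to baseline = fm × 3.7 + (1 − fm).
Steady-state concentration ratio = 1 / (new CL fraction), so new CL fraction = 1 / 0.521 = 1.919.
fm × 3.7 + 1 − fm = 1.919  ⇒  fm × (3.7 − 1) = 0.9194  ⇒  fm = 0.341.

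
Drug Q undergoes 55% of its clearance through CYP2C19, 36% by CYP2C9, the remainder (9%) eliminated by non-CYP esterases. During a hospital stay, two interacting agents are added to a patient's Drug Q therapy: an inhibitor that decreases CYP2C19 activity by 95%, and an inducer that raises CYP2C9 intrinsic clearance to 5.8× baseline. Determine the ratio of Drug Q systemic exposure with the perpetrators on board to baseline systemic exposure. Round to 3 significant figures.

The CYP2C19 pathway (55% of clearance) is reduced to 0.05× activity: 0.55 × 0.05 = 0.0275.
The CYP2C9 pathway (36% of clearance) rises to 5.8× activity: 0.36 × 5.8 = 2.088.
The remaining 9% of clearance is unaffected.
CL_new/CL_old = 0.0275 + 2.088 + 0.09 = 2.2055.
Systemic exposure ∝ 1/CL: fold-change = 1 / 2.2055 = 0.453.

0.453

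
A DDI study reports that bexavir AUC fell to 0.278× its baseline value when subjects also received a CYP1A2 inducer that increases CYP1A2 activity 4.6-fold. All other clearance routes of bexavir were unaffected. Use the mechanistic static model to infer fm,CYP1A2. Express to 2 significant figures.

Write x for the fraction cleared via CYP1A2. The observed AUC change means clearance rose to 1/0.278 = 3.597 of baseline.
Only the CYP1A2 route changed, so 3.597 = x·4.6 + (1 − x), giving x = 0.72.

0.72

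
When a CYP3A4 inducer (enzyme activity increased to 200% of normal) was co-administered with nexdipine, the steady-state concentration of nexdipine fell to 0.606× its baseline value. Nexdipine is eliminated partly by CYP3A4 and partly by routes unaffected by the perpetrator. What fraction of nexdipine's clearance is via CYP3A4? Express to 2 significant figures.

0.65

CL'/CL = 1 / 0.606 = 1.65
2·fm + (1 − fm) = 1.65
fm = (1.65 − 1) / (2 − 1) = 0.65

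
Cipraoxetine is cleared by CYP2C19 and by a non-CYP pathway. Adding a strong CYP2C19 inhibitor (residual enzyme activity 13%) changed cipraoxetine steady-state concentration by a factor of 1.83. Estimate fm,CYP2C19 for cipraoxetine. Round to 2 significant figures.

CL'/CL = 1 / 1.83 = 0.5464
0.13·fm + (1 − fm) = 0.5464
fm = (0.5464 − 1) / (0.13 − 1) = 0.52

0.52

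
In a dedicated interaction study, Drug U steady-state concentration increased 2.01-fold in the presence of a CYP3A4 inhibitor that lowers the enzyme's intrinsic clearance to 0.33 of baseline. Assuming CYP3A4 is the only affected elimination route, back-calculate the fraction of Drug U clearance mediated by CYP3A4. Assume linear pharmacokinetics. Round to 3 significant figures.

Let x = fm,CYP3A4. Because steady-state concentration ∝ 1/CL, relative clearance fell to 1/2.01 = 0.4975.
Only the CYP3A4 route changed, so 0.4975 = x·0.33 + (1 − x), giving x = 0.750.

0.750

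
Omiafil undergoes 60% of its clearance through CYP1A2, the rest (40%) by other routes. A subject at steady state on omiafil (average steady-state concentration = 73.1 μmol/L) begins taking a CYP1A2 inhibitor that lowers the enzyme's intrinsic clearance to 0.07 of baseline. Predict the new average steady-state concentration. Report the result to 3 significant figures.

The CYP1A2 pathway (60% of clearance) is reduced to 0.07× activity: 0.6 × 0.07 = 0.042.
Non-CYP routes (40%) are unchanged.
New clearance relative to baseline: 0.042 + 0.4 = 0.442.
New average steady-state concentration = baseline ÷ relative clearance = 73.1 / 0.442 = 165 μmol/L.

165 μmol/L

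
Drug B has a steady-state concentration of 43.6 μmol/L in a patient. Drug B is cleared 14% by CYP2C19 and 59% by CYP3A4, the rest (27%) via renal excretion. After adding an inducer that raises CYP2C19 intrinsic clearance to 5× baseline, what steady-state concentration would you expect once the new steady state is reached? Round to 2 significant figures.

28 μmol/L

The CYP2C19 pathway (14% of clearance) is boosted to 5× activity: 0.14 × 5 = 0.7.
CYP3A4 (59%) and the residual 27% are unaffected.
New clearance relative to baseline: 0.7 + 0.59 + 0.27 = 1.56.
Steady-state concentration ∝ 1/CL, so new value = 43.6 / 1.56 = 28 μmol/L.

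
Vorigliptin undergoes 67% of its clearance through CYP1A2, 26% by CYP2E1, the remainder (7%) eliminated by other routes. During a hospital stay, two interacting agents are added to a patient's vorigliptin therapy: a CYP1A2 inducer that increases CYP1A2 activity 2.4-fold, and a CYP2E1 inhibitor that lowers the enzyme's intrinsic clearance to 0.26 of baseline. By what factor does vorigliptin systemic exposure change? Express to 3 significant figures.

0.573

CYP1A2: 0.67 × 2.4 = 1.608
CYP2E1: 0.26 × 0.26 = 0.0676
Other: 0.07 (unchanged)
New clearance relative to baseline: 1.608 + 0.0676 + 0.07 = 1.7456.
Net systemic exposure ratio = 1 / 1.7456 = 0.573.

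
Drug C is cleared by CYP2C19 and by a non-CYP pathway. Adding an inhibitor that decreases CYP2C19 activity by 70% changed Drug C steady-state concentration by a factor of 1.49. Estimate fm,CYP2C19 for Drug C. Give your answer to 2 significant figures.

Let fm be the CYP2C19 fraction. New clearance relative to baseline = fm × 0.3 + (1 − fm).
Steady-state concentration ratio = 1 / (new CL fraction), so new CL fraction = 1 / 1.49 = 0.6711.
fm × 0.3 + 1 − fm = 0.6711  ⇒  fm × (0.3 − 1) = −0.3289  ⇒  fm = 0.47.

0.47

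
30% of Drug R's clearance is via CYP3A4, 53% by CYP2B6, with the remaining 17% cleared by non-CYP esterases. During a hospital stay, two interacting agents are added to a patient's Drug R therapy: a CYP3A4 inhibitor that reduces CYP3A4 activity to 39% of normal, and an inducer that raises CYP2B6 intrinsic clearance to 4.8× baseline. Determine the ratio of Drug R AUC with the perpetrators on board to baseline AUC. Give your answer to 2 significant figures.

The CYP3A4 pathway (30% of clearance) is reduced to 0.39× activity: 0.3 × 0.39 = 0.117.
The CYP2B6 pathway (53% of clearance) increases to 4.8× activity: 0.53 × 4.8 = 2.544.
Non-CYP routes (17%) are unchanged.
New clearance relative to baseline: 0.117 + 2.544 + 0.17 = 2.831.
Because AUC varies inversely with clearance, the combined effect is 1 / 2.831 = 0.35.

0.35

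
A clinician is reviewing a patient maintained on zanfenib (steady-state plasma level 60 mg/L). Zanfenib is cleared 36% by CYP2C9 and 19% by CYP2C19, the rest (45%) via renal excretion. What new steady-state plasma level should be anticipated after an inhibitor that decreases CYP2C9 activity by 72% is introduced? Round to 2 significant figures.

CYP2C9: 0.36 × 0.28 = 0.1008
CYP2C19: 0.19 (unchanged)
Other: 0.45 (unchanged)
Relative clearance = 0.1008 + 0.19 + 0.45 = 0.7408.
With dosing unchanged, steady-state plasma level scales as 1/CL: 60 / 0.7408 = 81 mg/L.

81 mg/L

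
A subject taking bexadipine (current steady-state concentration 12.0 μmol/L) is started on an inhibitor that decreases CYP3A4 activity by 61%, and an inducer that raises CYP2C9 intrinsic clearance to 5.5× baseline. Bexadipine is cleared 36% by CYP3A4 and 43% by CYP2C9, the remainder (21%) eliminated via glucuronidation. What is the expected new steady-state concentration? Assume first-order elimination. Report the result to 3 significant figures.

The CYP3A4 pathway (36% of clearance) falls to 0.39× activity: 0.36 × 0.39 = 0.1404.
The CYP2C9 pathway (43% of clearance) increases to 5.5× activity: 0.43 × 5.5 = 2.365.
Non-CYP routes (21%) are unchanged.
CL_new/CL_old = 0.1404 + 2.365 + 0.21 = 2.7154.
Dividing the baseline by the relative clearance: 12.0 / 2.7154 = 4.42 μmol/L.

4.42 μmol/L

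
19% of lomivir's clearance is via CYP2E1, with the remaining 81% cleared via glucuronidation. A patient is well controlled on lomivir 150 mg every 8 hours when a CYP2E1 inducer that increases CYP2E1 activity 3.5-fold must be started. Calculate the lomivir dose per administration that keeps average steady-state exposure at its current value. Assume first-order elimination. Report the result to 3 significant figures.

The CYP2E1 pathway (19% of clearance) rises to 3.5× activity: 0.19 × 3.5 = 0.665.
The remaining 81% of clearance is unaffected.
Relative clearance = 0.665 + 0.81 = 1.475.
To maintain the same steady-state level, dose must scale with clearance: new dose = 150 × 1.475 = 221 mg.

221 mg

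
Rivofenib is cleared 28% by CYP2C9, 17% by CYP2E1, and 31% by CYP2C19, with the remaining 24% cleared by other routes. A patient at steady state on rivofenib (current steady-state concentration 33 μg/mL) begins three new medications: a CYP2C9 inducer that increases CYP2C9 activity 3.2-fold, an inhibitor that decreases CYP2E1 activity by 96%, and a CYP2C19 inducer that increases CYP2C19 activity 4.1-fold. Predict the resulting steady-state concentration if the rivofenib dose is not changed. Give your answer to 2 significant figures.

14 μg/mL

The CYP2C9 pathway (28% of clearance) increases to 3.2× activity: 0.28 × 3.2 = 0.896.
The CYP2E1 pathway (17% of clearance) falls to 0.04× activity: 0.17 × 0.04 = 0.0068.
The CYP2C19 pathway (31% of clearance) is boosted to 4.1× activity: 0.31 × 4.1 = 1.271.
Non-CYP routes (24%) are unchanged.
Relative clearance = 0.896 + 0.0068 + 1.271 + 0.24 = 2.4138.
Dividing the baseline by the relative clearance: 33 / 2.4138 = 14 μg/mL.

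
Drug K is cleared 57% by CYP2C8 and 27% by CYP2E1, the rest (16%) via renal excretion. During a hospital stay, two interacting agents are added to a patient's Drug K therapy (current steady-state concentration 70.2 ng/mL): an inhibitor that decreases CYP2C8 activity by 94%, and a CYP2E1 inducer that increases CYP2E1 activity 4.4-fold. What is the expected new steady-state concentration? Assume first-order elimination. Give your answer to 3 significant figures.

50.8 ng/mL

The CYP2C8 pathway (57% of clearance) falls to 0.06× activity: 0.57 × 0.06 = 0.0342.
The CYP2E1 pathway (27% of clearance) is boosted to 4.4× activity: 0.27 × 4.4 = 1.188.
Non-CYP routes (16%) are unchanged.
New clearance relative to baseline: 0.0342 + 1.188 + 0.16 = 1.3822.
Steady-state concentration ∝ 1/CL: new value = 70.2 / 1.3822 = 50.8 ng/mL.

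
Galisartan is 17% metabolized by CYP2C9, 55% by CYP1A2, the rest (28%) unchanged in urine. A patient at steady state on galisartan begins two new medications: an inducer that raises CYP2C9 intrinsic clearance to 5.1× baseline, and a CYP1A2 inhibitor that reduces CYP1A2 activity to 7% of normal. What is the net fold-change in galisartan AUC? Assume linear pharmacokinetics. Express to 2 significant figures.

0.84

The CYP2C9 pathway (17% of clearance) is boosted to 5.1× activity: 0.17 × 5.1 = 0.867.
The CYP1A2 pathway (55% of clearance) falls to 0.07× activity: 0.55 × 0.07 = 0.0385.
Non-CYP routes (28%) are unchanged.
New clearance relative to baseline: 0.867 + 0.0385 + 0.28 = 1.1855.
Net AUC ratio = 1 / 1.1855 = 0.84.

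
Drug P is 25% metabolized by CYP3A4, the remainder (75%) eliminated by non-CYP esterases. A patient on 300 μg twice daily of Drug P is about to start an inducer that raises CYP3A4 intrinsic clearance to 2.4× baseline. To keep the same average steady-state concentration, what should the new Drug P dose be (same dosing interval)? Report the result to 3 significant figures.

The CYP3A4 pathway (25% of clearance) rises to 2.4× activity: 0.25 × 2.4 = 0.6.
The remaining 75% of clearance is unaffected.
Relative clearance = 0.6 + 0.75 = 1.35.
Exposure is unchanged when dose changes in proportion to clearance. New dose = 300 μg × 1.35 = 405 μg.

405 μg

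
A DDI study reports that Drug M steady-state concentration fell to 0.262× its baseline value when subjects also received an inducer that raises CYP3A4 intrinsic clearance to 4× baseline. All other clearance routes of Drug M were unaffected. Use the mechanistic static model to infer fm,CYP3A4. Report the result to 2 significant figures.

0.94

CL'/CL = 1 / 0.262 = 3.817
4·fm + (1 − fm) = 3.817
fm = (3.817 − 1) / (4 − 1) = 0.94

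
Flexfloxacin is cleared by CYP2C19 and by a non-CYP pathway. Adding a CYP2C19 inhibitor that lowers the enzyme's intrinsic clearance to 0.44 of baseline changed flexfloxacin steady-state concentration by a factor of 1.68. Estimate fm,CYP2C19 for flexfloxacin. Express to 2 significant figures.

CL'/CL = 1 / 1.68 = 0.5952
0.44·fm + (1 − fm) = 0.5952
fm = (0.5952 − 1) / (0.44 − 1) = 0.72

0.72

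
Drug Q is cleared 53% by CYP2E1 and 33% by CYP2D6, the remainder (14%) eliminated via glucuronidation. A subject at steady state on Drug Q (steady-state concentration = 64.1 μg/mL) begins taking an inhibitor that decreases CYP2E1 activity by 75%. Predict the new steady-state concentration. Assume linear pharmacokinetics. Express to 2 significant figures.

1.1 × 10² μg/mL

CYP2E1: 0.53 × 0.25 = 0.1325
CYP2D6: 0.33 (unchanged)
Other: 0.14 (unchanged)
Relative clearance = 0.1325 + 0.33 + 0.14 = 0.6025.
New steady-state concentration = baseline ÷ relative clearance = 64.1 / 0.6025 = 1.1 × 10² μg/mL.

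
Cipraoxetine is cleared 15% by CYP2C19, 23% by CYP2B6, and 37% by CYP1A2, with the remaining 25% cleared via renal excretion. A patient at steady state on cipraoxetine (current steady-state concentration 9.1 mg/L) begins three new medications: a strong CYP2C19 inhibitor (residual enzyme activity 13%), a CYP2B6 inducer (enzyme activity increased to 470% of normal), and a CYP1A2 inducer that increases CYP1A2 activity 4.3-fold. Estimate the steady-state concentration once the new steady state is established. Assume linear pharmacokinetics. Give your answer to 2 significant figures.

The CYP2C19 pathway (15% of clearance) falls to 0.13× activity: 0.15 × 0.13 = 0.0195.
The CYP2B6 pathway (23% of clearance) increases to 4.7× activity: 0.23 × 4.7 = 1.081.
The CYP1A2 pathway (37% of clearance) increases to 4.3× activity: 0.37 × 4.3 = 1.591.
Non-CYP routes (25%) are unchanged.
Relative clearance = 0.0195 + 1.081 + 1.591 + 0.25 = 2.9415.
Steady-state concentration ∝ 1/CL: new value = 9.1 / 2.9415 = 3.1 mg/L.

3.1 mg/L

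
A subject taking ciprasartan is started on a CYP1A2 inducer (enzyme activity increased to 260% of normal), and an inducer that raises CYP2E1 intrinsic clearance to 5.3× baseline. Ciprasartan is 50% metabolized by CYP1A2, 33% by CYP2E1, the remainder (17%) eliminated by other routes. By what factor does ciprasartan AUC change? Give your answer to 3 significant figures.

CYP1A2: 0.5 × 2.6 = 1.3
CYP2E1: 0.33 × 5.3 = 1.749
Other: 0.17 (unchanged)
Relative clearance = 1.3 + 1.749 + 0.17 = 3.219.
AUC ∝ 1/CL: fold-change = 1 / 3.219 = 0.311.

0.311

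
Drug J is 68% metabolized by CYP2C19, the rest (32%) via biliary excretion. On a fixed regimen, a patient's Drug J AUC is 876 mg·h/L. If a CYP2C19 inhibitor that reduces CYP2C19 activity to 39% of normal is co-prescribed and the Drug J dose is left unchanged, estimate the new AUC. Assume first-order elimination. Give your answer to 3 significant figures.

1.50 × 10³ mg·h/L

The CYP2C19 pathway (68% of clearance) is reduced to 0.39× activity: 0.68 × 0.39 = 0.2652.
Non-CYP routes (32%) are unchanged.
CL_new/CL_old = 0.2652 + 0.32 = 0.5852.
With dosing unchanged, AUC scales as 1/CL: 876 / 0.5852 = 1.50 × 10³ mg·h/L.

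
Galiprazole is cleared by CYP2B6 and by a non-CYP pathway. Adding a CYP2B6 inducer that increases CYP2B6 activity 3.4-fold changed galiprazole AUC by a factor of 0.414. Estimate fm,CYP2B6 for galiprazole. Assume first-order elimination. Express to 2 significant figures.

Let fm be the CYP2B6 fraction. New clearance relative to baseline = fm × 3.4 + (1 − fm).
AUC ratio = 1 / (new CL fraction), so new CL fraction = 1 / 0.414 = 2.415.
fm × 3.4 + 1 − fm = 2.415  ⇒  fm × (3.4 − 1) = 1.415  ⇒  fm = 0.59.

0.59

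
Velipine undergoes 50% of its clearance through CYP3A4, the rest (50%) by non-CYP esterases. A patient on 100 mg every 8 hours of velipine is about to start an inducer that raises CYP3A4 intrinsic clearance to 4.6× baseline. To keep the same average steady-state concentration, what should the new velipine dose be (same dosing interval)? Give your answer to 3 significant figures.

CYP3A4: 0.5 × 4.6 = 2.3
Other: 0.5 (unchanged)
New clearance relative to baseline: 2.3 + 0.5 = 2.8.
To maintain the same steady-state level, dose must scale with clearance: new dose = 100 × 2.8 = 280 mg.

280 mg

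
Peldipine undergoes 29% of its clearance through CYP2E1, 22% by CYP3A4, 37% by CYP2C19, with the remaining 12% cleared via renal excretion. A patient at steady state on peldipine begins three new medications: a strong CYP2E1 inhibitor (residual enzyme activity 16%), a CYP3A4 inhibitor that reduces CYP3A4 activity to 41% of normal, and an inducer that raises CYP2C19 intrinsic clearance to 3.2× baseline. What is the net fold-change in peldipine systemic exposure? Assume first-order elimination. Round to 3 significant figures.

0.694

CYP2E1: 0.29 × 0.16 = 0.0464
CYP3A4: 0.22 × 0.41 = 0.0902
CYP2C19: 0.37 × 3.2 = 1.184
Other: 0.12 (unchanged)
CL_new/CL_old = 0.0464 + 0.0902 + 1.184 + 0.12 = 1.4406.
Net systemic exposure ratio = 1 / 1.4406 = 0.694.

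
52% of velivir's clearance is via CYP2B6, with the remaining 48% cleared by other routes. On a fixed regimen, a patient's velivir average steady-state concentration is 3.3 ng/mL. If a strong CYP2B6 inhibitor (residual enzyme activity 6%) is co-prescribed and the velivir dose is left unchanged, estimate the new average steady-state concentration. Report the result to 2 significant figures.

CYP2B6: 0.52 × 0.06 = 0.0312
Other: 0.48 (unchanged)
CL_new/CL_old = 0.0312 + 0.48 = 0.5112.
Average steady-state concentration ∝ 1/CL, so new value = 3.3 / 0.5112 = 6.5 ng/mL.

6.5 ng/mL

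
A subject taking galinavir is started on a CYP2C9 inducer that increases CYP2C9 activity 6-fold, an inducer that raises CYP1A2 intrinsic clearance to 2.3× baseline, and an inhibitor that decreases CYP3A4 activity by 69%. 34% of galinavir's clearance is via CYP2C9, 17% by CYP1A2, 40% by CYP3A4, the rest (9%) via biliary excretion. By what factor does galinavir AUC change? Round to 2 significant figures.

CYP2C9: 0.34 × 6 = 2.04
CYP1A2: 0.17 × 2.3 = 0.391
CYP3A4: 0.4 × 0.31 = 0.124
Other: 0.09 (unchanged)
Relative clearance = 2.04 + 0.391 + 0.124 + 0.09 = 2.645.
Net AUC ratio = 1 / 2.645 = 0.38.

0.38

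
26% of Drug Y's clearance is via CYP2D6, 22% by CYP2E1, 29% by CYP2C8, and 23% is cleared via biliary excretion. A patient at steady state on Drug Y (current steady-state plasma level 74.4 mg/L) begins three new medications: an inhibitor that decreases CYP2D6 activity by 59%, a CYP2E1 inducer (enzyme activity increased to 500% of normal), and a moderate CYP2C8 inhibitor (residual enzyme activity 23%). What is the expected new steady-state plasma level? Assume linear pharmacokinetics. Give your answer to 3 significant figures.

49.5 mg/L

The CYP2D6 pathway (26% of clearance) drops to 0.41× activity: 0.26 × 0.41 = 0.1066.
The CYP2E1 pathway (22% of clearance) increases to 5× activity: 0.22 × 5 = 1.1.
The CYP2C8 pathway (29% of clearance) falls to 0.23× activity: 0.29 × 0.23 = 0.0667.
The remaining 23% of clearance is unaffected.
CL_new/CL_old = 0.1066 + 1.1 + 0.0667 + 0.23 = 1.5033.
Dividing the baseline by the relative clearance: 74.4 / 1.5033 = 49.5 mg/L.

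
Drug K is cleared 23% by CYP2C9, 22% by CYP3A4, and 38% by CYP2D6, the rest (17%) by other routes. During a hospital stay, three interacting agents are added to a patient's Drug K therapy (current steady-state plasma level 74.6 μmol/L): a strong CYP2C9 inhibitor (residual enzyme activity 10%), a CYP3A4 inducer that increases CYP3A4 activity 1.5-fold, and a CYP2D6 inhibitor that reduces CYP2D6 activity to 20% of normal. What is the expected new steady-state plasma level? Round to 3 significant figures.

CYP2C9: 0.23 × 0.1 = 0.023
CYP3A4: 0.22 × 1.5 = 0.33
CYP2D6: 0.38 × 0.2 = 0.076
Other: 0.17 (unchanged)
CL_new/CL_old = 0.023 + 0.33 + 0.076 + 0.17 = 0.599.
New steady-state plasma level = 74.6 / 0.599 = 125 μmol/L (concentration scales inversely with clearance).

125 μmol/L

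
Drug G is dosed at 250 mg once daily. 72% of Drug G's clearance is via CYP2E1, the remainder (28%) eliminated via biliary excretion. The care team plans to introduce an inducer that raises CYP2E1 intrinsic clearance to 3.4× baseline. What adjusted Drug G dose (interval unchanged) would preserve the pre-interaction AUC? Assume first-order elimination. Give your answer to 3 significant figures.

The CYP2E1 pathway (72% of clearance) is boosted to 3.4× activity: 0.72 × 3.4 = 2.448.
Non-CYP routes (28%) are unchanged.
Relative clearance = 2.448 + 0.28 = 2.728.
Css,avg = (dose rate)/CL, so holding Css fixed requires dose ∝ CL: 250 × 2.728 = 682 mg.

682 mg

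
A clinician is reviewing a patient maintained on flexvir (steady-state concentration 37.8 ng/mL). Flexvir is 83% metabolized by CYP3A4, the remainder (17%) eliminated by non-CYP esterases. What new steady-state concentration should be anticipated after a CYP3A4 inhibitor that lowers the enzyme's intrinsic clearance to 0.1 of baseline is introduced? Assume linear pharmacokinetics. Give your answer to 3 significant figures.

149 ng/mL

The CYP3A4 pathway (83% of clearance) drops to 0.1× activity: 0.83 × 0.1 = 0.083.
The remaining 17% of clearance is unaffected.
CL_new/CL_old = 0.083 + 0.17 = 0.253.
With dosing unchanged, steady-state concentration scales as 1/CL: 37.8 / 0.253 = 149 ng/mL.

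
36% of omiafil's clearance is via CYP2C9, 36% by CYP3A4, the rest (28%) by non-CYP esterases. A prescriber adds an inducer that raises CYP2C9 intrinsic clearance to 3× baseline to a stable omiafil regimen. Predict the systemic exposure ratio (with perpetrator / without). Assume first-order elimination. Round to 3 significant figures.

CYP2C9: 0.36 × 3 = 1.08
CYP3A4: 0.36 (unchanged)
Other: 0.28 (unchanged)
CL_new/CL_old = 1.08 + 0.36 + 0.28 = 1.72.
Systemic exposure is inversely proportional to clearance, so the fold-change is 1 / 1.72 = 0.581.

0.581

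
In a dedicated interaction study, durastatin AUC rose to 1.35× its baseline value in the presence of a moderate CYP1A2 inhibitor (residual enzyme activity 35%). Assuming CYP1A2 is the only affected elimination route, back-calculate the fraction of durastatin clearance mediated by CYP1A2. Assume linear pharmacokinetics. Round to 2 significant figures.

0.40

CL'/CL = 1 / 1.35 = 0.7407
0.35·fm + (1 − fm) = 0.7407
fm = (0.7407 − 1) / (0.35 − 1) = 0.40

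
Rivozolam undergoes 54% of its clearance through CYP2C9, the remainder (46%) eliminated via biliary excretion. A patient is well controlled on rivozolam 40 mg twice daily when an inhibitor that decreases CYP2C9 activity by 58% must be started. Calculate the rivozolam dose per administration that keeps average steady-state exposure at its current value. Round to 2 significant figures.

The CYP2C9 pathway (54% of clearance) drops to 0.42× activity: 0.54 × 0.42 = 0.2268.
The remaining 46% of clearance is unaffected.
New clearance relative to baseline: 0.2268 + 0.46 = 0.6868.
Css,avg = (dose rate)/CL, so holding Css fixed requires dose ∝ CL: 40 × 0.6868 = 27 mg.

27 mg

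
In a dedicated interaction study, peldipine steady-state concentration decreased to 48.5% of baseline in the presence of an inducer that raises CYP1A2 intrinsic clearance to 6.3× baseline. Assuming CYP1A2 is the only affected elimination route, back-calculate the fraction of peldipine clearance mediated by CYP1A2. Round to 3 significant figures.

0.200

CL'/CL = 1 / 0.485 = 2.062
6.3·fm + (1 − fm) = 2.062
fm = (2.062 − 1) / (6.3 − 1) = 0.200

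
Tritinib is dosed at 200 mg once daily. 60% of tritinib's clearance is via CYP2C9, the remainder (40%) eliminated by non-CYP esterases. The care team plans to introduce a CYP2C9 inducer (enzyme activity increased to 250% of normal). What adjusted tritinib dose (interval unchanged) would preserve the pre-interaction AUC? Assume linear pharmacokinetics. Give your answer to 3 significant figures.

The CYP2C9 pathway (60% of clearance) rises to 2.5× activity: 0.6 × 2.5 = 1.5.
Non-CYP routes (40%) are unchanged.
CL_new/CL_old = 1.5 + 0.4 = 1.9.
Exposure is unchanged when dose changes in proportion to clearance. New dose = 200 mg × 1.9 = 380 mg.

380 mg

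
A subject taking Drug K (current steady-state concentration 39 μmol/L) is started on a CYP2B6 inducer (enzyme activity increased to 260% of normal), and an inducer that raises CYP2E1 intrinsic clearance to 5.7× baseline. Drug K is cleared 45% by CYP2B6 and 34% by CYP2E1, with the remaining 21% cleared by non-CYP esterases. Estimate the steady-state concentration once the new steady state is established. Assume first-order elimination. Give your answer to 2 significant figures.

12 μmol/L

The CYP2B6 pathway (45% of clearance) rises to 2.6× activity: 0.45 × 2.6 = 1.17.
The CYP2E1 pathway (34% of clearance) rises to 5.7× activity: 0.34 × 5.7 = 1.938.
Non-CYP routes (21%) are unchanged.
New clearance relative to baseline: 1.17 + 1.938 + 0.21 = 3.318.
Dividing the baseline by the relative clearance: 39 / 3.318 = 12 μmol/L.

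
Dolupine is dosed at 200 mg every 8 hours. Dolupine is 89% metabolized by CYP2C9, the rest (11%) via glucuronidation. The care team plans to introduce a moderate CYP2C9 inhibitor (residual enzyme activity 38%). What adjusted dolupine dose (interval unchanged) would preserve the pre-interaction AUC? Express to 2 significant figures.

The CYP2C9 pathway (89% of clearance) is reduced to 0.38× activity: 0.89 × 0.38 = 0.3382.
Non-CYP routes (11%) are unchanged.
CL_new/CL_old = 0.3382 + 0.11 = 0.4482.
To maintain the same steady-state level, dose must scale with clearance: new dose = 200 × 0.4482 = 90 mg.

90 mg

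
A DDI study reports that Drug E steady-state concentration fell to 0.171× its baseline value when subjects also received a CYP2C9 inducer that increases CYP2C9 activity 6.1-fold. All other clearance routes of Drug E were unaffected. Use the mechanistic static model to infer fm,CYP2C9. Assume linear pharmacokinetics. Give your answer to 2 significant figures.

Write x for the fraction cleared via CYP2C9. The observed steady-state concentration change means clearance rose to 1/0.171 = 5.848 of baseline.
Setting x·6.1 + (1 − x) = 5.848 and solving: x = (5.848 − 1)/(6.1 − 1) = 0.95.

0.95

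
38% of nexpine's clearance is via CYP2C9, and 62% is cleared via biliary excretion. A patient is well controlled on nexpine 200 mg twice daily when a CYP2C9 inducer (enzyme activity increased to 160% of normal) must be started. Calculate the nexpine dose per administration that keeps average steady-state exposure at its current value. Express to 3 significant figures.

The CYP2C9 pathway (38% of clearance) is boosted to 1.6× activity: 0.38 × 1.6 = 0.608.
Non-CYP routes (62%) are unchanged.
CL_new/CL_old = 0.608 + 0.62 = 1.228.
Exposure is unchanged when dose changes in proportion to clearance. New dose = 200 mg × 1.228 = 246 mg.

246 mg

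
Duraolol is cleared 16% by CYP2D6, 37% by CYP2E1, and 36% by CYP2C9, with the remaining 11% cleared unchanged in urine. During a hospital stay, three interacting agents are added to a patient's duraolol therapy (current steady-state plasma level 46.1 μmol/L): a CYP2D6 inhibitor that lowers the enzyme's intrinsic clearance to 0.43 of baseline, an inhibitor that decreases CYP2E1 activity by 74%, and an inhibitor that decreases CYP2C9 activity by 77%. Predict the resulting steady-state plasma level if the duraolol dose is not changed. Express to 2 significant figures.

1.3 × 10² μmol/L

The CYP2D6 pathway (16% of clearance) falls to 0.43× activity: 0.16 × 0.43 = 0.0688.
The CYP2E1 pathway (37% of clearance) falls to 0.26× activity: 0.37 × 0.26 = 0.0962.
The CYP2C9 pathway (36% of clearance) falls to 0.23× activity: 0.36 × 0.23 = 0.0828.
The remaining 11% of clearance is unaffected.
Relative clearance = 0.0688 + 0.0962 + 0.0828 + 0.11 = 0.3578.
Dividing the baseline by the relative clearance: 46.1 / 0.3578 = 1.3 × 10² μmol/L.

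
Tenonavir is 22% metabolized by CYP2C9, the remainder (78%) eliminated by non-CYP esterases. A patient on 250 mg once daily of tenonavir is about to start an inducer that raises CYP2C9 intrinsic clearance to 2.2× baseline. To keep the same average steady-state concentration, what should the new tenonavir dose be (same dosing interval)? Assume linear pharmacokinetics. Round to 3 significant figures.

316 mg

The CYP2C9 pathway (22% of clearance) is boosted to 2.2× activity: 0.22 × 2.2 = 0.484.
The remaining 78% of clearance is unaffected.
Relative clearance = 0.484 + 0.78 = 1.264.
To maintain the same steady-state level, dose must scale with clearance: new dose = 250 × 1.264 = 316 mg.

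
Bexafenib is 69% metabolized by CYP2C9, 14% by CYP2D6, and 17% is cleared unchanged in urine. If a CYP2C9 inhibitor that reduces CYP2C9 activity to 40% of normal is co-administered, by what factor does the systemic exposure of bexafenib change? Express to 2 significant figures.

1.7

The CYP2C9 pathway (69% of clearance) drops to 0.4× activity: 0.69 × 0.4 = 0.276.
CYP2D6 (14%) and the residual 17% are unaffected.
Relative clearance = 0.276 + 0.14 + 0.17 = 0.586.
Systemic exposure ratio = CL_old/CL_new = 1 / 0.586 = 1.7.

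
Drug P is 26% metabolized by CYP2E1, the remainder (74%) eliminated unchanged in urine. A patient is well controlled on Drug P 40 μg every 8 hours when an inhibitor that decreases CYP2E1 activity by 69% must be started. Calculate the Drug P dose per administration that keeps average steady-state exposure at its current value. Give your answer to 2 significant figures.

33 μg

The CYP2E1 pathway (26% of clearance) falls to 0.31× activity: 0.26 × 0.31 = 0.0806.
The remaining 74% of clearance is unaffected.
New clearance relative to baseline: 0.0806 + 0.74 = 0.8206.
To maintain the same steady-state level, dose must scale with clearance: new dose = 40 × 0.8206 = 33 μg.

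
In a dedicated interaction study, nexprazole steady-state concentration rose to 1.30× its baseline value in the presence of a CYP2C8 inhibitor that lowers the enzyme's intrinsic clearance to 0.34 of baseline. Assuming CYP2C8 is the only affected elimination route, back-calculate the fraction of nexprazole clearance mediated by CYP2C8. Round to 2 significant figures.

0.35

Let fm be the CYP2C8 fraction. New clearance relative to baseline = fm × 0.34 + (1 − fm).
Steady-state concentration ratio = 1 / (new CL fraction), so new CL fraction = 1 / 1.30 = 0.7692.
fm × 0.34 + 1 − fm = 0.7692  ⇒  fm × (0.34 − 1) = −0.2308  ⇒  fm = 0.35.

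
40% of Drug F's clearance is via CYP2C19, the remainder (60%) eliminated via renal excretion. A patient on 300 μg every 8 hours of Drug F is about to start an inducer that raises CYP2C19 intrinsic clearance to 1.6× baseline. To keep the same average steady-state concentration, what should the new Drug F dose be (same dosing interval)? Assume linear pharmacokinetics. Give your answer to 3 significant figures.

372 μg

The CYP2C19 pathway (40% of clearance) is boosted to 1.6× activity: 0.4 × 1.6 = 0.64.
The remaining 60% of clearance is unaffected.
Relative clearance = 0.64 + 0.6 = 1.24.
Exposure is unchanged when dose changes in proportion to clearance. New dose = 300 μg × 1.24 = 372 μg.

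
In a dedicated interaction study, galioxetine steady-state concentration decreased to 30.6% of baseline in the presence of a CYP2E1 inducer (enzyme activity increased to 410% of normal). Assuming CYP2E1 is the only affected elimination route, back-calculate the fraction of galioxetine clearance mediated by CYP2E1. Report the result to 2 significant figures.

Write x for the fraction cleared via CYP2E1. The observed steady-state concentration change means clearance rose to 1/0.306 = 3.268 of baseline.
Only the CYP2E1 route changed, so 3.268 = x·4.1 + (1 − x), giving x = 0.73.

0.73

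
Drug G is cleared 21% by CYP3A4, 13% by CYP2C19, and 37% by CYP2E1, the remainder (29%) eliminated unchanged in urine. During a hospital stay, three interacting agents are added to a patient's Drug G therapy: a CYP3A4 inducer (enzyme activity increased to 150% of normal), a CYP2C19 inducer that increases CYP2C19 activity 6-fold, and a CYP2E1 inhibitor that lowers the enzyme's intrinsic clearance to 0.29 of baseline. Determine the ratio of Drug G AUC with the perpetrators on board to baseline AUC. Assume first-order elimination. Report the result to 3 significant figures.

The CYP3A4 pathway (21% of clearance) rises to 1.5× activity: 0.21 × 1.5 = 0.315.
The CYP2C19 pathway (13% of clearance) is boosted to 6× activity: 0.13 × 6 = 0.78.
The CYP2E1 pathway (37% of clearance) is reduced to 0.29× activity: 0.37 × 0.29 = 0.1073.
Non-CYP routes (29%) are unchanged.
Relative clearance = 0.315 + 0.78 + 0.1073 + 0.29 = 1.4923.
Because AUC varies inversely with clearance, the combined effect is 1 / 1.4923 = 0.670.

0.670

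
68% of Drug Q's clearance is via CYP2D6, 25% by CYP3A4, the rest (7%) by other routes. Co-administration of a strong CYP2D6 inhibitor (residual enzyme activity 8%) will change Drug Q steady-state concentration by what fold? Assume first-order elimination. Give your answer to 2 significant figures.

The CYP2D6 pathway (68% of clearance) drops to 0.08× activity: 0.68 × 0.08 = 0.0544.
CYP3A4 (25%) and the residual 7% are unaffected.
Relative clearance = 0.0544 + 0.25 + 0.07 = 0.3744.
Since steady-state concentration ∝ 1/CL, the ratio is 1 / 0.3744 = 2.7.

2.7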